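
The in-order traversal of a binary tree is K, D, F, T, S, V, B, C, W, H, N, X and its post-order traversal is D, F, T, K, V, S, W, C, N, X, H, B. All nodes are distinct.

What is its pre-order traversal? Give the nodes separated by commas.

The last element of post-order is the root; it splits in-order into left and right subtrees.
Root B: left subtree has 6 nodes {K, D, F, T, S, V}, right has 5 {C, W, H, N, X}.
  Root S: left subtree has 4 nodes {K, D, F, T}, right has 1 {V}.
    Root K: left subtree has 0 nodes { }, right has 3 {D, F, T}.
      Root T: left subtree has 2 nodes {D, F}, right has 0 { }.
        Root F: left subtree has 1 node {D}, right has 0 { }.
  Root H: left subtree has 2 nodes {C, W}, right has 2 {N, X}.
    Root C: left subtree has 0 nodes { }, right has 1 {W}.
    Root X: left subtree has 1 node {N}, right has 0 { }.

B, S, K, T, F, D, V, H, C, W, X, N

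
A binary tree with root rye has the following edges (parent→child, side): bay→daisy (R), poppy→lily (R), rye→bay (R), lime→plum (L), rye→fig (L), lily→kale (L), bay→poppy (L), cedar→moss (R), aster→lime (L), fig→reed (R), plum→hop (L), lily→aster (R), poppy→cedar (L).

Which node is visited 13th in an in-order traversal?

bay

In-order visits the left subtree, then the node, then the right subtree.
At rye: go left to fig.
  At fig: no left child.
  Visit fig.
  At fig: go right to reed.
    reed is a leaf — visit reed.
Visit rye.
At rye: go right to bay.
  At bay: go left to poppy.
    At poppy: go left to cedar.
      At cedar: no left child.
      Visit cedar.
      At cedar: go right to moss.
        moss is a leaf — visit moss.
    Visit poppy.
    At poppy: go right to lily.
      At lily: go left to kale.
        kale is a leaf — visit kale.
      Visit lily.
      At lily: go right to aster.
        At aster: go left to lime.
          At lime: go left to plum.
            At plum: go left to hop.
              hop is a leaf — visit hop.
            Visit plum.
            At plum: no right child.
          Visit lime.
          At lime: no right child.
        Visit aster.
        At aster: no right child.
  Visit bay.
  At bay: go right to daisy.
    daisy is a leaf — visit daisy.
Full in-order sequence: fig, reed, rye, cedar, moss, poppy, kale, lily, hop, plum, lime, aster, bay, daisy.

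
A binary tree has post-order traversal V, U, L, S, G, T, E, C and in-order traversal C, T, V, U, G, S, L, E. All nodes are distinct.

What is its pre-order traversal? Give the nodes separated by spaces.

C E T G U V S L

The last element of post-order is the root; it splits in-order into left and right subtrees.
Root C: left subtree has 0 nodes { }, right has 7 {T, V, U, G, S, L, E}.
  Root E: left subtree has 6 nodes {T, V, U, G, S, L}, right has 0 { }.
    Root T: left subtree has 0 nodes { }, right has 5 {V, U, G, S, L}.
      Root G: left subtree has 2 nodes {V, U}, right has 2 {S, L}.
        Root U: left subtree has 1 node {V}, right has 0 { }.
        Root S: left subtree has 0 nodes { }, right has 1 {L}.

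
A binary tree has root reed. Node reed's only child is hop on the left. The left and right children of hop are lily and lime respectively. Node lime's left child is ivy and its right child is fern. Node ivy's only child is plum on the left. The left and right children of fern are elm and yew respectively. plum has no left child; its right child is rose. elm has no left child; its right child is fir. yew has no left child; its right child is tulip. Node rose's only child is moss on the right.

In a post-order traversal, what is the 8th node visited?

Post-order visits the left subtree, then the right subtree, then the node.
At reed: go left to hop.
  At hop: go left to lily.
    lily is a leaf — visit lily.
  At hop: go right to lime.
    At lime: go left to ivy.
      At ivy: go left to plum.
        At plum: no left child.
        At plum: go right to rose.
          At rose: no left child.
          At rose: go right to moss.
            moss is a leaf — visit moss.
          Visit rose.
        Visit plum.
      At ivy: no right child.
      Visit ivy.
    At lime: go right to fern.
      At fern: go left to elm.
        At elm: no left child.
        At elm: go right to fir.
          fir is a leaf — visit fir.
        Visit elm.
      At fern: go right to yew.
        At yew: no left child.
        At yew: go right to tulip.
          tulip is a leaf — visit tulip.
        Visit yew.
      Visit fern.
    Visit lime.
  Visit hop.
At reed: no right child.
Visit reed.
Full post-order sequence: lily, moss, rose, plum, ivy, fir, elm, tulip, yew, fern, lime, hop, reed.

tulip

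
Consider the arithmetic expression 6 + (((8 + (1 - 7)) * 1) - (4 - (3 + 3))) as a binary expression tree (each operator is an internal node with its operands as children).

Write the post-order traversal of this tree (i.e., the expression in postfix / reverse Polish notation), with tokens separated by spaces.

6 8 1 7 - + 1 * 4 3 3 + - - +

Post-order on an expression tree gives postfix notation: for each operator, emit left operand, right operand, then the operator.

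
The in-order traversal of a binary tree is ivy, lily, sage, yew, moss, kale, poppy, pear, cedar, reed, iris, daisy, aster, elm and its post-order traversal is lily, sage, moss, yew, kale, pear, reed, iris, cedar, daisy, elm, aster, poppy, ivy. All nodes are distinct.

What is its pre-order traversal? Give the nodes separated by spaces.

ivy poppy kale yew sage lily moss aster daisy cedar pear iris reed elm

The last element of post-order is the root; it splits in-order into left and right subtrees.
Root ivy: left subtree has 0 nodes { }, right has 13 {lily, sage, yew, moss, kale, poppy, pear, cedar, reed, iris, daisy, aster, elm}.
  Root poppy: left subtree has 5 nodes {lily, sage, yew, moss, kale}, right has 7 {pear, cedar, reed, iris, daisy, aster, elm}.
    Root kale: left subtree has 4 nodes {lily, sage, yew, moss}, right has 0 { }.
      Root yew: left subtree has 2 nodes {lily, sage}, right has 1 {moss}.
        Root sage: left subtree has 1 node {lily}, right has 0 { }.
    Root aster: left subtree has 5 nodes {pear, cedar, reed, iris, daisy}, right has 1 {elm}.
      Root daisy: left subtree has 4 nodes {pear, cedar, reed, iris}, right has 0 { }.
        Root cedar: left subtree has 1 node {pear}, right has 2 {reed, iris}.
          Root iris: left subtree has 1 node {reed}, right has 0 { }.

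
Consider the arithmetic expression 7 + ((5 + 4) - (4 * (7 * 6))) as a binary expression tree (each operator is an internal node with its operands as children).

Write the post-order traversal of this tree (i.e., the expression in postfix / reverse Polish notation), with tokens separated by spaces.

Post-order on an expression tree gives postfix notation: for each operator, emit left operand, right operand, then the operator.

7 5 4 + 4 7 6 * * - +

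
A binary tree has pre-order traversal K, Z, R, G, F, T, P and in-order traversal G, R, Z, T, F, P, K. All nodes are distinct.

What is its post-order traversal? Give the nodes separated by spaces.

G R T P F Z K

The first element of pre-order is the root; it splits in-order into left and right subtrees.
Root K: left subtree has 6 nodes {G, R, Z, T, F, P}, right has 0 { }.
  Root Z: left subtree has 2 nodes {G, R}, right has 3 {T, F, P}.
    Root R: left subtree has 1 node {G}, right has 0 { }.
    Root F: left subtree has 1 node {T}, right has 1 {P}.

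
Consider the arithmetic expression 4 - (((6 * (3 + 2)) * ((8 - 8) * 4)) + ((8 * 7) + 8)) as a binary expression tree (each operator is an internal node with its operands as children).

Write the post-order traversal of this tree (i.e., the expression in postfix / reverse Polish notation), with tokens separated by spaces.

4 6 3 2 + * 8 8 - 4 * * 8 7 * 8 + + -

Post-order on an expression tree gives postfix notation: for each operator, emit left operand, right operand, then the operator.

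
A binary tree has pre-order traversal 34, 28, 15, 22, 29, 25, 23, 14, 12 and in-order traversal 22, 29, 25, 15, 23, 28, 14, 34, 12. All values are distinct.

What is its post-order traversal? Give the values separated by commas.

The first element of pre-order is the root; it splits in-order into left and right subtrees.
Root 34: left subtree has 7 nodes {22, 29, 25, 15, 23, 28, 14}, right has 1 {12}.
  Root 28: left subtree has 5 nodes {22, 29, 25, 15, 23}, right has 1 {14}.
    Root 15: left subtree has 3 nodes {22, 29, 25}, right has 1 {23}.
      Root 22: left subtree has 0 nodes { }, right has 2 {29, 25}.
        Root 29: left subtree has 0 nodes { }, right has 1 {25}.

25, 29, 22, 23, 15, 14, 28, 12, 34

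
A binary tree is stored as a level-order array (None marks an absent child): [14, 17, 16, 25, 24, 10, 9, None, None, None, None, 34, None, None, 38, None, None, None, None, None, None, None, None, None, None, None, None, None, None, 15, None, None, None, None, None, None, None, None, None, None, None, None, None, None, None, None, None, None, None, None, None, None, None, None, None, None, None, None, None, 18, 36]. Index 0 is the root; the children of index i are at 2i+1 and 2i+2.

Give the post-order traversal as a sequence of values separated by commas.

Post-order visits the left subtree, then the right subtree, then the node.
At 14: go left to 17.
  At 17: go left to 25.
    25 is a leaf — visit 25.
  At 17: go right to 24.
    24 is a leaf — visit 24.
  Visit 17.
At 14: go right to 16.
  At 16: go left to 10.
    At 10: go left to 34.
      34 is a leaf — visit 34.
    At 10: no right child.
    Visit 10.
  At 16: go right to 9.
    At 9: no left child.
    At 9: go right to 38.
      At 38: go left to 15.
        At 15: go left to 18.
          18 is a leaf — visit 18.
        At 15: go right to 36.
          36 is a leaf — visit 36.
        Visit 15.
      At 38: no right child.
      Visit 38.
    Visit 9.
  Visit 16.
Visit 14.

25, 24, 17, 34, 10, 18, 36, 15, 38, 9, 16, 14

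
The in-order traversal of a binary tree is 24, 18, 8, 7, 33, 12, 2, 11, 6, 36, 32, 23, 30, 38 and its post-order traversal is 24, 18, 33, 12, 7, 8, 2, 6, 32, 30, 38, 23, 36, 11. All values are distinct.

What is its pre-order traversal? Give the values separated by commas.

11, 2, 8, 18, 24, 7, 12, 33, 36, 6, 23, 32, 38, 30

The last element of post-order is the root; it splits in-order into left and right subtrees.
Root 11: left subtree has 7 nodes {24, 18, 8, 7, 33, 12, 2}, right has 6 {6, 36, 32, 23, 30, 38}.
  Root 2: left subtree has 6 nodes {24, 18, 8, 7, 33, 12}, right has 0 { }.
    Root 8: left subtree has 2 nodes {24, 18}, right has 3 {7, 33, 12}.
      Root 18: left subtree has 1 node {24}, right has 0 { }.
      Root 7: left subtree has 0 nodes { }, right has 2 {33, 12}.
        Root 12: left subtree has 1 node {33}, right has 0 { }.
  Root 36: left subtree has 1 node {6}, right has 4 {32, 23, 30, 38}.
    Root 23: left subtree has 1 node {32}, right has 2 {30, 38}.
      Root 38: left subtree has 1 node {30}, right has 0 { }.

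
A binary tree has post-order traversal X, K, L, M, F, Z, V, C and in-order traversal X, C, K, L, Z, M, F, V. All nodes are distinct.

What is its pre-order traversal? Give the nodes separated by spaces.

C X V Z L K F M

The last element of post-order is the root; it splits in-order into left and right subtrees.
Root C: left subtree has 1 node {X}, right has 6 {K, L, Z, M, F, V}.
  Root V: left subtree has 5 nodes {K, L, Z, M, F}, right has 0 { }.
    Root Z: left subtree has 2 nodes {K, L}, right has 2 {M, F}.
      Root L: left subtree has 1 node {K}, right has 0 { }.
      Root F: left subtree has 1 node {M}, right has 0 { }.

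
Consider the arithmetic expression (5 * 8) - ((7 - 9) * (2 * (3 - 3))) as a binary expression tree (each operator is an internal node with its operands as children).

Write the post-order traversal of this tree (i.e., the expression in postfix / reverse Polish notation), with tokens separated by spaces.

5 8 * 7 9 - 2 3 3 - * * -

Post-order on an expression tree gives postfix notation: for each operator, emit left operand, right operand, then the operator.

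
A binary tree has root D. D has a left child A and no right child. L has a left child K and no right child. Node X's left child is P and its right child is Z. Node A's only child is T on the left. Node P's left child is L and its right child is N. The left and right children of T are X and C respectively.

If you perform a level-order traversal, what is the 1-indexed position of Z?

Level-order visits nodes level by level from the root, left to right within each level.
Level 0: D
Level 1: A
Level 2: T
Level 3: X, C
Level 4: P, Z
Level 5: L, N
Level 6: K
Full level-order sequence: D, A, T, X, C, P, Z, L, N, K.

7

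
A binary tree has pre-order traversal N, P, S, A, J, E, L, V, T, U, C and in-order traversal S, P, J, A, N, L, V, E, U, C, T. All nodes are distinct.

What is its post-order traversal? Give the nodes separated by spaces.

The first element of pre-order is the root; it splits in-order into left and right subtrees.
Root N: left subtree has 4 nodes {S, P, J, A}, right has 6 {L, V, E, U, C, T}.
  Root P: left subtree has 1 node {S}, right has 2 {J, A}.
    Root A: left subtree has 1 node {J}, right has 0 { }.
  Root E: left subtree has 2 nodes {L, V}, right has 3 {U, C, T}.
    Root L: left subtree has 0 nodes { }, right has 1 {V}.
    Root T: left subtree has 2 nodes {U, C}, right has 0 { }.
      Root U: left subtree has 0 nodes { }, right has 1 {C}.

S J A P V L C U T E N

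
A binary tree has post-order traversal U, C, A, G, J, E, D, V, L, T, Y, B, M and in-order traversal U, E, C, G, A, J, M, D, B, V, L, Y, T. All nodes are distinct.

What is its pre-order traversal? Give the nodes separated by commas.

M, E, U, J, G, C, A, B, D, Y, L, V, T

The last element of post-order is the root; it splits in-order into left and right subtrees.
Root M: left subtree has 6 nodes {U, E, C, G, A, J}, right has 6 {D, B, V, L, Y, T}.
  Root E: left subtree has 1 node {U}, right has 4 {C, G, A, J}.
    Root J: left subtree has 3 nodes {C, G, A}, right has 0 { }.
      Root G: left subtree has 1 node {C}, right has 1 {A}.
  Root B: left subtree has 1 node {D}, right has 4 {V, L, Y, T}.
    Root Y: left subtree has 2 nodes {V, L}, right has 1 {T}.
      Root L: left subtree has 1 node {V}, right has 0 { }.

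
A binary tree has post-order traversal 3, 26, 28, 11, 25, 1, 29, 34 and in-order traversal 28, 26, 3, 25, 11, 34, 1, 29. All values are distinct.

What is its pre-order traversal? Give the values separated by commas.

34, 25, 28, 26, 3, 11, 29, 1

The last element of post-order is the root; it splits in-order into left and right subtrees.
Root 34: left subtree has 5 nodes {28, 26, 3, 25, 11}, right has 2 {1, 29}.
  Root 25: left subtree has 3 nodes {28, 26, 3}, right has 1 {11}.
    Root 28: left subtree has 0 nodes { }, right has 2 {26, 3}.
      Root 26: left subtree has 0 nodes { }, right has 1 {3}.
  Root 29: left subtree has 1 node {1}, right has 0 { }.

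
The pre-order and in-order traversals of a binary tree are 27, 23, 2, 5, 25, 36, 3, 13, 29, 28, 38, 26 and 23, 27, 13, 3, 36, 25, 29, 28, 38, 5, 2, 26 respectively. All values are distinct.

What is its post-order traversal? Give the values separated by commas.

The first element of pre-order is the root; it splits in-order into left and right subtrees.
Root 27: left subtree has 1 node {23}, right has 10 {13, 3, 36, 25, 29, 28, 38, 5, 2, 26}.
  Root 2: left subtree has 8 nodes {13, 3, 36, 25, 29, 28, 38, 5}, right has 1 {26}.
    Root 5: left subtree has 7 nodes {13, 3, 36, 25, 29, 28, 38}, right has 0 { }.
      Root 25: left subtree has 3 nodes {13, 3, 36}, right has 3 {29, 28, 38}.
        Root 36: left subtree has 2 nodes {13, 3}, right has 0 { }.
          Root 3: left subtree has 1 node {13}, right has 0 { }.
        Root 29: left subtree has 0 nodes { }, right has 2 {28, 38}.
          Root 28: left subtree has 0 nodes { }, right has 1 {38}.

23, 13, 3, 36, 38, 28, 29, 25, 5, 26, 2, 27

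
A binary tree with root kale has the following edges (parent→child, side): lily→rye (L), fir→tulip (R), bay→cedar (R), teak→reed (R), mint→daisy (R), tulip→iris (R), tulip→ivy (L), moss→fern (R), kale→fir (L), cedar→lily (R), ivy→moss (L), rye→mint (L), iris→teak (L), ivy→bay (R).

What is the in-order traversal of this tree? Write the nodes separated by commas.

In-order visits the left subtree, then the node, then the right subtree.
At kale: go left to fir.
  At fir: no left child.
  Visit fir.
  At fir: go right to tulip.
    At tulip: go left to ivy.
      At ivy: go left to moss.
        At moss: no left child.
        Visit moss.
        At moss: go right to fern.
          fern is a leaf — visit fern.
      Visit ivy.
      At ivy: go right to bay.
        At bay: no left child.
        Visit bay.
        At bay: go right to cedar.
          At cedar: no left child.
          Visit cedar.
          At cedar: go right to lily.
            At lily: go left to rye.
              At rye: go left to mint.
                At mint: no left child.
                Visit mint.
                At mint: go right to daisy.
                  daisy is a leaf — visit daisy.
              Visit rye.
              At rye: no right child.
            Visit lily.
            At lily: no right child.
    Visit tulip.
    At tulip: go right to iris.
      At iris: go left to teak.
        At teak: no left child.
        Visit teak.
        At teak: go right to reed.
          reed is a leaf — visit reed.
      Visit iris.
      At iris: no right child.
Visit kale.
At kale: no right child.

fir, moss, fern, ivy, bay, cedar, mint, daisy, rye, lily, tulip, teak, reed, iris, kale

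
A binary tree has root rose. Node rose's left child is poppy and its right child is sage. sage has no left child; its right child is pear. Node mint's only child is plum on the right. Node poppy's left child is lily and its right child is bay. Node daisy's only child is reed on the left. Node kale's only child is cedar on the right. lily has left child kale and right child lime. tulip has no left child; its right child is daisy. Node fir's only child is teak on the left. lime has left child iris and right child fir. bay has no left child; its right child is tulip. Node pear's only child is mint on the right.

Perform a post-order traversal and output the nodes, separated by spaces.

cedar kale iris teak fir lime lily reed daisy tulip bay poppy plum mint pear sage rose

Post-order visits the left subtree, then the right subtree, then the node.
At rose: go left to poppy.
  At poppy: go left to lily.
    At lily: go left to kale.
      At kale: no left child.
      At kale: go right to cedar.
        cedar is a leaf — visit cedar.
      Visit kale.
    At lily: go right to lime.
      At lime: go left to iris.
        iris is a leaf — visit iris.
      At lime: go right to fir.
        At fir: go left to teak.
          teak is a leaf — visit teak.
        At fir: no right child.
        Visit fir.
      Visit lime.
    Visit lily.
  At poppy: go right to bay.
    At bay: no left child.
    At bay: go right to tulip.
      At tulip: no left child.
      At tulip: go right to daisy.
        At daisy: go left to reed.
          reed is a leaf — visit reed.
        At daisy: no right child.
        Visit daisy.
      Visit tulip.
    Visit bay.
  Visit poppy.
At rose: go right to sage.
  At sage: no left child.
  At sage: go right to pear.
    At pear: no left child.
    At pear: go right to mint.
      At mint: no left child.
      At mint: go right to plum.
        plum is a leaf — visit plum.
      Visit mint.
    Visit pear.
  Visit sage.
Visit rose.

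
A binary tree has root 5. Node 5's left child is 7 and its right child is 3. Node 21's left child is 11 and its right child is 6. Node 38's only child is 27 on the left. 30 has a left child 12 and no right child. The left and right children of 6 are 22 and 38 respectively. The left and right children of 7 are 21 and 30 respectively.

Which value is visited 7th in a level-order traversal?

6

Level-order visits nodes level by level from the root, left to right within each level.
Level 0: 5
Level 1: 7, 3
Level 2: 21, 30
Level 3: 11, 6, 12
Level 4: 22, 38
Level 5: 27
Full level-order sequence: 5, 7, 3, 21, 30, 11, 6, 12, 22, 38, 27.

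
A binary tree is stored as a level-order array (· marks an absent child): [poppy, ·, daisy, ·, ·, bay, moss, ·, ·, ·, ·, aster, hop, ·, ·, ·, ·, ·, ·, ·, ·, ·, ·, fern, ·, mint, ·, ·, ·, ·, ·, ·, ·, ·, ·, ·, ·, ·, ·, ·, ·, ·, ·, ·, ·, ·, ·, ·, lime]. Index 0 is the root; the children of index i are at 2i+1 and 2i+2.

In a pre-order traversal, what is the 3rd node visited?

Pre-order visits the node, then its left subtree, then its right subtree.
Visit poppy.
At poppy: no left child.
At poppy: go right to daisy.
  Visit daisy.
  At daisy: go left to bay.
    Visit bay.
    At bay: go left to aster.
      Visit aster.
      At aster: go left to fern.
        Visit fern.
        At fern: no left child.
        At fern: go right to lime.
          lime is a leaf — visit lime.
      At aster: no right child.
    At bay: go right to hop.
      Visit hop.
      At hop: go left to mint.
        mint is a leaf — visit mint.
      At hop: no right child.
  At daisy: go right to moss.
    moss is a leaf — visit moss.
Full pre-order sequence: poppy, daisy, bay, aster, fern, lime, hop, mint, moss.

bay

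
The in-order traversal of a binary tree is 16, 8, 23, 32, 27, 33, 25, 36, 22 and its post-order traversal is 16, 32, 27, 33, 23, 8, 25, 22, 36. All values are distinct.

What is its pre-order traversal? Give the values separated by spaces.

36 25 8 16 23 33 27 32 22

The last element of post-order is the root; it splits in-order into left and right subtrees.
Root 36: left subtree has 7 nodes {16, 8, 23, 32, 27, 33, 25}, right has 1 {22}.
  Root 25: left subtree has 6 nodes {16, 8, 23, 32, 27, 33}, right has 0 { }.
    Root 8: left subtree has 1 node {16}, right has 4 {23, 32, 27, 33}.
      Root 23: left subtree has 0 nodes { }, right has 3 {32, 27, 33}.
        Root 33: left subtree has 2 nodes {32, 27}, right has 0 { }.
          Root 27: left subtree has 1 node {32}, right has 0 { }.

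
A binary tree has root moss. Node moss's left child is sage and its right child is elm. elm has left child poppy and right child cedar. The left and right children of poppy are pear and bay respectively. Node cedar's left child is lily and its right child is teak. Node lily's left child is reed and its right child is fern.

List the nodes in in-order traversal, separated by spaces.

sage moss pear poppy bay elm reed lily fern cedar teak

In-order visits the left subtree, then the node, then the right subtree.
At moss: go left to sage.
  sage is a leaf — visit sage.
Visit moss.
At moss: go right to elm.
  At elm: go left to poppy.
    At poppy: go left to pear.
      pear is a leaf — visit pear.
    Visit poppy.
    At poppy: go right to bay.
      bay is a leaf — visit bay.
  Visit elm.
  At elm: go right to cedar.
    At cedar: go left to lily.
      At lily: go left to reed.
        reed is a leaf — visit reed.
      Visit lily.
      At lily: go right to fern.
        fern is a leaf — visit fern.
    Visit cedar.
    At cedar: go right to teak.
      teak is a leaf — visit teak.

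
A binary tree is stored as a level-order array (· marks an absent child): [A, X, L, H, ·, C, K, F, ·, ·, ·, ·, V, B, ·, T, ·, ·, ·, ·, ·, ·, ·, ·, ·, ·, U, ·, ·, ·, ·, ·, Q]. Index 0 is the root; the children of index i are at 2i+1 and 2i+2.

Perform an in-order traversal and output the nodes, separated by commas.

T, Q, F, H, X, A, C, V, U, L, B, K

In-order visits the left subtree, then the node, then the right subtree.
At A: go left to X.
  At X: go left to H.
    At H: go left to F.
      At F: go left to T.
        At T: no left child.
        Visit T.
        At T: go right to Q.
          Q is a leaf — visit Q.
      Visit F.
      At F: no right child.
    Visit H.
    At H: no right child.
  Visit X.
  At X: no right child.
Visit A.
At A: go right to L.
  At L: go left to C.
    At C: no left child.
    Visit C.
    At C: go right to V.
      At V: no left child.
      Visit V.
      At V: go right to U.
        U is a leaf — visit U.
  Visit L.
  At L: go right to K.
    At K: go left to B.
      B is a leaf — visit B.
    Visit K.
    At K: no right child.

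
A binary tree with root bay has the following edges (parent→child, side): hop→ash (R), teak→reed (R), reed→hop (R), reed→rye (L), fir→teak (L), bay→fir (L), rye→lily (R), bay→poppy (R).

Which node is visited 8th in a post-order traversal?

Post-order visits the left subtree, then the right subtree, then the node.
At bay: go left to fir.
  At fir: go left to teak.
    At teak: no left child.
    At teak: go right to reed.
      At reed: go left to rye.
        At rye: no left child.
        At rye: go right to lily.
          lily is a leaf — visit lily.
        Visit rye.
      At reed: go right to hop.
        At hop: no left child.
        At hop: go right to ash.
          ash is a leaf — visit ash.
        Visit hop.
      Visit reed.
    Visit teak.
  At fir: no right child.
  Visit fir.
At bay: go right to poppy.
  poppy is a leaf — visit poppy.
Visit bay.
Full post-order sequence: lily, rye, ash, hop, reed, teak, fir, poppy, bay.

poppy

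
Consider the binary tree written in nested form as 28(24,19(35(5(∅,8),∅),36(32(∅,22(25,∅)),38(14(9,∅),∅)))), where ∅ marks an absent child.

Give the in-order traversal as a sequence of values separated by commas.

In-order visits the left subtree, then the node, then the right subtree.
At 28: go left to 24.
  24 is a leaf — visit 24.
Visit 28.
At 28: go right to 19.
  At 19: go left to 35.
    At 35: go left to 5.
      At 5: no left child.
      Visit 5.
      At 5: go right to 8.
        8 is a leaf — visit 8.
    Visit 35.
    At 35: no right child.
  Visit 19.
  At 19: go right to 36.
    At 36: go left to 32.
      At 32: no left child.
      Visit 32.
      At 32: go right to 22.
        At 22: go left to 25.
          25 is a leaf — visit 25.
        Visit 22.
        At 22: no right child.
    Visit 36.
    At 36: go right to 38.
      At 38: go left to 14.
        At 14: go left to 9.
          9 is a leaf — visit 9.
        Visit 14.
        At 14: no right child.
      Visit 38.
      At 38: no right child.

24, 28, 5, 8, 35, 19, 32, 25, 22, 36, 9, 14, 38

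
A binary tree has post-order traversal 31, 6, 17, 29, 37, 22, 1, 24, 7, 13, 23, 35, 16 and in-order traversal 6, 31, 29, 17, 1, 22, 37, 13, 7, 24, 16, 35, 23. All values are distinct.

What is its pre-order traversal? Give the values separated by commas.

The last element of post-order is the root; it splits in-order into left and right subtrees.
Root 16: left subtree has 10 nodes {6, 31, 29, 17, 1, 22, 37, 13, 7, 24}, right has 2 {35, 23}.
  Root 13: left subtree has 7 nodes {6, 31, 29, 17, 1, 22, 37}, right has 2 {7, 24}.
    Root 1: left subtree has 4 nodes {6, 31, 29, 17}, right has 2 {22, 37}.
      Root 29: left subtree has 2 nodes {6, 31}, right has 1 {17}.
        Root 6: left subtree has 0 nodes { }, right has 1 {31}.
      Root 22: left subtree has 0 nodes { }, right has 1 {37}.
    Root 7: left subtree has 0 nodes { }, right has 1 {24}.
  Root 35: left subtree has 0 nodes { }, right has 1 {23}.

16, 13, 1, 29, 6, 31, 17, 22, 37, 7, 24, 35, 23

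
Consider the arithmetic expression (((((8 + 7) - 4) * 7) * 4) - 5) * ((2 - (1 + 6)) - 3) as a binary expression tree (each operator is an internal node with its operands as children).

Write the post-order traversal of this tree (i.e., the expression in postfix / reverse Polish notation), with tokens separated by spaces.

8 7 + 4 - 7 * 4 * 5 - 2 1 6 + - 3 - *

Post-order on an expression tree gives postfix notation: for each operator, emit left operand, right operand, then the operator.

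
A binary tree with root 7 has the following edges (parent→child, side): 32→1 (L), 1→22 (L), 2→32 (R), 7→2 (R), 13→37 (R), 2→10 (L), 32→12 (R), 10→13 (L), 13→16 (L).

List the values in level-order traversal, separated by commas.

7, 2, 10, 32, 13, 1, 12, 16, 37, 22

Level-order visits nodes level by level from the root, left to right within each level.
Level 0: 7
Level 1: 2
Level 2: 10, 32
Level 3: 13, 1, 12
Level 4: 16, 37, 22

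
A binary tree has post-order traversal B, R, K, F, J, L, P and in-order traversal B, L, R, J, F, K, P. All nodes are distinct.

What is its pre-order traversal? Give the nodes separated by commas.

The last element of post-order is the root; it splits in-order into left and right subtrees.
Root P: left subtree has 6 nodes {B, L, R, J, F, K}, right has 0 { }.
  Root L: left subtree has 1 node {B}, right has 4 {R, J, F, K}.
    Root J: left subtree has 1 node {R}, right has 2 {F, K}.
      Root F: left subtree has 0 nodes { }, right has 1 {K}.

P, L, B, J, R, F, K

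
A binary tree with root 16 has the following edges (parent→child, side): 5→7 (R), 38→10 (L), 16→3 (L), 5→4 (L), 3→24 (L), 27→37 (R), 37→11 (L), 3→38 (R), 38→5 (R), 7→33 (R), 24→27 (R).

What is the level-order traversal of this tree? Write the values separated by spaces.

16 3 24 38 27 10 5 37 4 7 11 33

Level-order visits nodes level by level from the root, left to right within each level.
Level 0: 16
Level 1: 3
Level 2: 24, 38
Level 3: 27, 10, 5
Level 4: 37, 4, 7
Level 5: 11, 33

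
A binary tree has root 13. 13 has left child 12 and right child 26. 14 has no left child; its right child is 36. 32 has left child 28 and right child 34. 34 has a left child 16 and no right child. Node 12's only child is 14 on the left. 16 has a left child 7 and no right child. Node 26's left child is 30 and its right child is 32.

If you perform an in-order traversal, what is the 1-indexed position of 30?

5

In-order visits the left subtree, then the node, then the right subtree.
At 13: go left to 12.
  At 12: go left to 14.
    At 14: no left child.
    Visit 14.
    At 14: go right to 36.
      36 is a leaf — visit 36.
  Visit 12.
  At 12: no right child.
Visit 13.
At 13: go right to 26.
  At 26: go left to 30.
    30 is a leaf — visit 30.
  Visit 26.
  At 26: go right to 32.
    At 32: go left to 28.
      28 is a leaf — visit 28.
    Visit 32.
    At 32: go right to 34.
      At 34: go left to 16.
        At 16: go left to 7.
          7 is a leaf — visit 7.
        Visit 16.
        At 16: no right child.
      Visit 34.
      At 34: no right child.
Full in-order sequence: 14, 36, 12, 13, 30, 26, 28, 32, 7, 16, 34.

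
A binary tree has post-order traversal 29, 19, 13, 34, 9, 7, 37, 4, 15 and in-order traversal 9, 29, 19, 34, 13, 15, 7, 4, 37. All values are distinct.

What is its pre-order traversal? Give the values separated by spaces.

15 9 34 19 29 13 4 7 37

The last element of post-order is the root; it splits in-order into left and right subtrees.
Root 15: left subtree has 5 nodes {9, 29, 19, 34, 13}, right has 3 {7, 4, 37}.
  Root 9: left subtree has 0 nodes { }, right has 4 {29, 19, 34, 13}.
    Root 34: left subtree has 2 nodes {29, 19}, right has 1 {13}.
      Root 19: left subtree has 1 node {29}, right has 0 { }.
  Root 4: left subtree has 1 node {7}, right has 1 {37}.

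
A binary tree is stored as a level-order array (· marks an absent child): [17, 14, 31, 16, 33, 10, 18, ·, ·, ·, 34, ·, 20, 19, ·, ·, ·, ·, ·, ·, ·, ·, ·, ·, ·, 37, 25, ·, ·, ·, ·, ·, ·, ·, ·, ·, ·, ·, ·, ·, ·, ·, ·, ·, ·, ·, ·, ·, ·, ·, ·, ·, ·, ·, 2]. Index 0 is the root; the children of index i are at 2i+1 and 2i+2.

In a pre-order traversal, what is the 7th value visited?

Pre-order visits the node, then its left subtree, then its right subtree.
Visit 17.
At 17: go left to 14.
  Visit 14.
  At 14: go left to 16.
    16 is a leaf — visit 16.
  At 14: go right to 33.
    Visit 33.
    At 33: no left child.
    At 33: go right to 34.
      34 is a leaf — visit 34.
At 17: go right to 31.
  Visit 31.
  At 31: go left to 10.
    Visit 10.
    At 10: no left child.
    At 10: go right to 20.
      Visit 20.
      At 20: go left to 37.
        37 is a leaf — visit 37.
      At 20: go right to 25.
        Visit 25.
        At 25: no left child.
        At 25: go right to 2.
          2 is a leaf — visit 2.
  At 31: go right to 18.
    Visit 18.
    At 18: go left to 19.
      19 is a leaf — visit 19.
    At 18: no right child.
Full pre-order sequence: 17, 14, 16, 33, 34, 31, 10, 20, 37, 25, 2, 18, 19.

10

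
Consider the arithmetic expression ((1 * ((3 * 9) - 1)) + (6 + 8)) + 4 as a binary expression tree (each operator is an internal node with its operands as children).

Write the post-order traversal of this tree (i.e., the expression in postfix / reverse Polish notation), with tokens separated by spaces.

Post-order on an expression tree gives postfix notation: for each operator, emit left operand, right operand, then the operator.

1 3 9 * 1 - * 6 8 + + 4 +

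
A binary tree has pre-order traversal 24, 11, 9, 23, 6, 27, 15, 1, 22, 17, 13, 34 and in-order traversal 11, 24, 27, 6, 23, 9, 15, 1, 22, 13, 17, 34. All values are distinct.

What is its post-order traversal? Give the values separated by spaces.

The first element of pre-order is the root; it splits in-order into left and right subtrees.
Root 24: left subtree has 1 node {11}, right has 10 {27, 6, 23, 9, 15, 1, 22, 13, 17, 34}.
  Root 9: left subtree has 3 nodes {27, 6, 23}, right has 6 {15, 1, 22, 13, 17, 34}.
    Root 23: left subtree has 2 nodes {27, 6}, right has 0 { }.
      Root 6: left subtree has 1 node {27}, right has 0 { }.
    Root 15: left subtree has 0 nodes { }, right has 5 {1, 22, 13, 17, 34}.
      Root 1: left subtree has 0 nodes { }, right has 4 {22, 13, 17, 34}.
        Root 22: left subtree has 0 nodes { }, right has 3 {13, 17, 34}.
          Root 17: left subtree has 1 node {13}, right has 1 {34}.

11 27 6 23 13 34 17 22 1 15 9 24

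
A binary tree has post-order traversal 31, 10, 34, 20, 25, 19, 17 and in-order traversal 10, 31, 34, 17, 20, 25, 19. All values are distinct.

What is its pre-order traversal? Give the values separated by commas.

17, 34, 10, 31, 19, 25, 20

The last element of post-order is the root; it splits in-order into left and right subtrees.
Root 17: left subtree has 3 nodes {10, 31, 34}, right has 3 {20, 25, 19}.
  Root 34: left subtree has 2 nodes {10, 31}, right has 0 { }.
    Root 10: left subtree has 0 nodes { }, right has 1 {31}.
  Root 19: left subtree has 2 nodes {20, 25}, right has 0 { }.
    Root 25: left subtree has 1 node {20}, right has 0 { }.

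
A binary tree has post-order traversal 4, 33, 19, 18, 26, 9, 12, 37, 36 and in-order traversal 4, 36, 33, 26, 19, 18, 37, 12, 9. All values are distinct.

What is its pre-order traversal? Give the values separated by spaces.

36 4 37 26 33 18 19 12 9

The last element of post-order is the root; it splits in-order into left and right subtrees.
Root 36: left subtree has 1 node {4}, right has 7 {33, 26, 19, 18, 37, 12, 9}.
  Root 37: left subtree has 4 nodes {33, 26, 19, 18}, right has 2 {12, 9}.
    Root 26: left subtree has 1 node {33}, right has 2 {19, 18}.
      Root 18: left subtree has 1 node {19}, right has 0 { }.
    Root 12: left subtree has 0 nodes { }, right has 1 {9}.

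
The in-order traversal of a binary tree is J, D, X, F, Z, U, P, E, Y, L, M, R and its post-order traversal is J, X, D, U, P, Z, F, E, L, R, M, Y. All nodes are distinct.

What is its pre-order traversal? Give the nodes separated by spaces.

Y E F D J X Z P U M L R

The last element of post-order is the root; it splits in-order into left and right subtrees.
Root Y: left subtree has 8 nodes {J, D, X, F, Z, U, P, E}, right has 3 {L, M, R}.
  Root E: left subtree has 7 nodes {J, D, X, F, Z, U, P}, right has 0 { }.
    Root F: left subtree has 3 nodes {J, D, X}, right has 3 {Z, U, P}.
      Root D: left subtree has 1 node {J}, right has 1 {X}.
      Root Z: left subtree has 0 nodes { }, right has 2 {U, P}.
        Root P: left subtree has 1 node {U}, right has 0 { }.
  Root M: left subtree has 1 node {L}, right has 1 {R}.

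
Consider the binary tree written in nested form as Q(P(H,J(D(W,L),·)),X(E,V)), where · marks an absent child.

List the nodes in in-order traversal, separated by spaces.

H P W D L J Q E X V

In-order visits the left subtree, then the node, then the right subtree.
At Q: go left to P.
  At P: go left to H.
    H is a leaf — visit H.
  Visit P.
  At P: go right to J.
    At J: go left to D.
      At D: go left to W.
        W is a leaf — visit W.
      Visit D.
      At D: go right to L.
        L is a leaf — visit L.
    Visit J.
    At J: no right child.
Visit Q.
At Q: go right to X.
  At X: go left to E.
    E is a leaf — visit E.
  Visit X.
  At X: go right to V.
    V is a leaf — visit V.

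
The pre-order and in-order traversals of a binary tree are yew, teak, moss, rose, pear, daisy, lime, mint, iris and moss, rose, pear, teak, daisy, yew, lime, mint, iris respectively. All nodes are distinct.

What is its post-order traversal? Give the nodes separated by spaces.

The first element of pre-order is the root; it splits in-order into left and right subtrees.
Root yew: left subtree has 5 nodes {moss, rose, pear, teak, daisy}, right has 3 {lime, mint, iris}.
  Root teak: left subtree has 3 nodes {moss, rose, pear}, right has 1 {daisy}.
    Root moss: left subtree has 0 nodes { }, right has 2 {rose, pear}.
      Root rose: left subtree has 0 nodes { }, right has 1 {pear}.
  Root lime: left subtree has 0 nodes { }, right has 2 {mint, iris}.
    Root mint: left subtree has 0 nodes { }, right has 1 {iris}.

pear rose moss daisy teak iris mint lime yew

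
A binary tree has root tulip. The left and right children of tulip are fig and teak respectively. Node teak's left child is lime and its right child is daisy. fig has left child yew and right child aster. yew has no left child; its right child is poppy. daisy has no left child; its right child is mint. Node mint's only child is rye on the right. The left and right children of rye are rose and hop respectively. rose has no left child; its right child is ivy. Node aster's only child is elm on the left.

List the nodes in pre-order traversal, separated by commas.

tulip, fig, yew, poppy, aster, elm, teak, lime, daisy, mint, rye, rose, ivy, hop

Pre-order visits the node, then its left subtree, then its right subtree.
Visit tulip.
At tulip: go left to fig.
  Visit fig.
  At fig: go left to yew.
    Visit yew.
    At yew: no left child.
    At yew: go right to poppy.
      poppy is a leaf — visit poppy.
  At fig: go right to aster.
    Visit aster.
    At aster: go left to elm.
      elm is a leaf — visit elm.
    At aster: no right child.
At tulip: go right to teak.
  Visit teak.
  At teak: go left to lime.
    lime is a leaf — visit lime.
  At teak: go right to daisy.
    Visit daisy.
    At daisy: no left child.
    At daisy: go right to mint.
      Visit mint.
      At mint: no left child.
      At mint: go right to rye.
        Visit rye.
        At rye: go left to rose.
          Visit rose.
          At rose: no left child.
          At rose: go right to ivy.
            ivy is a leaf — visit ivy.
        At rye: go right to hop.
          hop is a leaf — visit hop.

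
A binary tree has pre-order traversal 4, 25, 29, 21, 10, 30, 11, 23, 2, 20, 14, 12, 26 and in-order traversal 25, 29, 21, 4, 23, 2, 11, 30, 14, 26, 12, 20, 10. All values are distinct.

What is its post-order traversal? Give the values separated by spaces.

The first element of pre-order is the root; it splits in-order into left and right subtrees.
Root 4: left subtree has 3 nodes {25, 29, 21}, right has 9 {23, 2, 11, 30, 14, 26, 12, 20, 10}.
  Root 25: left subtree has 0 nodes { }, right has 2 {29, 21}.
    Root 29: left subtree has 0 nodes { }, right has 1 {21}.
  Root 10: left subtree has 8 nodes {23, 2, 11, 30, 14, 26, 12, 20}, right has 0 { }.
    Root 30: left subtree has 3 nodes {23, 2, 11}, right has 4 {14, 26, 12, 20}.
      Root 11: left subtree has 2 nodes {23, 2}, right has 0 { }.
        Root 23: left subtree has 0 nodes { }, right has 1 {2}.
      Root 20: left subtree has 3 nodes {14, 26, 12}, right has 0 { }.
        Root 14: left subtree has 0 nodes { }, right has 2 {26, 12}.
          Root 12: left subtree has 1 node {26}, right has 0 { }.

21 29 25 2 23 11 26 12 14 20 30 10 4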